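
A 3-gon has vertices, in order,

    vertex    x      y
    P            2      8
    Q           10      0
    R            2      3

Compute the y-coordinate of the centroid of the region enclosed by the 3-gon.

11/3

Apply the shoelace formula. First the cross-terms c_i = x_i·y_{i+1} − x_{i+1}·y_i:
  -80, 30, 10  ⇒  2A = -40, A = -20.
Then Σ (y_i + y_{i+1})·c_i = -440, so ȳ = -440 / (6·(-20)) = 11/3.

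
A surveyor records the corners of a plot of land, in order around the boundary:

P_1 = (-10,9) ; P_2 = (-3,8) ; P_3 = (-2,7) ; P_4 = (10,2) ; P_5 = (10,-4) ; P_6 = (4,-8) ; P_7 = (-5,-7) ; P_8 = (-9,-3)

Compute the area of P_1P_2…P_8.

Σ = (-53) + (-5) + (-74) + (-60) + (-64) + (-68) + (-48) + (-111) = -483
Area = |Σ|/2 = 241.5.

241.5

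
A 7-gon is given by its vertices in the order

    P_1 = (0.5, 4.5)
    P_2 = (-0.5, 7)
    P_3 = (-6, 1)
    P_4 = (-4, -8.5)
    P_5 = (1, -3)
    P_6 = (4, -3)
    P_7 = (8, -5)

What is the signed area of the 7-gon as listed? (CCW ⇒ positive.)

87.125

Cross-terms: 5.75, 41.5, 55, 20.5, 9, 4, 38.5  ⇒  Σ = 174.25
Signed area = Σ/2 = 87.125 (positive ⇒ counter-clockwise traversal).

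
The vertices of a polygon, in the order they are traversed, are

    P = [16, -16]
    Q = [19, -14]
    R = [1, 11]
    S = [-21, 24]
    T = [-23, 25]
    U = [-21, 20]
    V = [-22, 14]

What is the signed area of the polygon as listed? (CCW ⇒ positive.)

Apply the shoelace formula: 2A = Σ (x_i·y_{i+1} − x_{i+1}·y_i), indices taken mod 7.
P→Q: (16)(-14) − (19)(-16) = 80
Q→R: (19)(11) − (1)(-14) = 223
R→S: (1)(24) − (-21)(11) = 255
S→T: (-21)(25) − (-23)(24) = 27
T→U: (-23)(20) − (-21)(25) = 65
U→V: (-21)(14) − (-22)(20) = 146
V→P: (-22)(-16) − (16)(14) = 128
Σ = 924
Signed area = Σ/2 = 462 (positive ⇒ counter-clockwise traversal).

462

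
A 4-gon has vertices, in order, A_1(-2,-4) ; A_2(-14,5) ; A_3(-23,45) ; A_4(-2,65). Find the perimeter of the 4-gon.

|A_1A_2| = √((-12)² + (9)²) = √225 = 15
|A_2A_3| = √((-9)² + (40)²) = √1681 = 41
|A_3A_4| = √((21)² + (20)²) = √841 = 29
|A_4A_1| = √((0)² + (-69)²) = √4761 = 69
Perimeter = 15 + 41 + 29 + 69 = 154.

154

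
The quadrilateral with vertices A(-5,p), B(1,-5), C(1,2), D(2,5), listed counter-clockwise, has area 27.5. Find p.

-3

Write out the shoelace sum; only the two edges meeting at A involve p:
2·Area = [(2·p − (-5)·5) + ((-5)·(-5) − 1·p)] + 8
       = 1·p + 58 = 55
⇒ p = -3.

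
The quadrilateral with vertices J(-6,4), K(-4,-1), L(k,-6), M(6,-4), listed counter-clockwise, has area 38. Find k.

The doubled signed area Σ (x_i y_{i+1} − x_{i+1} y_i) is linear in k.
With k=0 it equals 82; the coefficient of k is -3 (from the two edges through L).
So -3·k + 82 = 2·38 = 76 ⇒ k = 2.

2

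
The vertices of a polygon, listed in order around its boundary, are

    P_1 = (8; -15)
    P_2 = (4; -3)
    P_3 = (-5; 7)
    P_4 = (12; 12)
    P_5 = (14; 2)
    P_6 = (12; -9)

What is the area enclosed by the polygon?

P_1→P_2: (8)(-3) − (4)(-15) = 36
P_2→P_3: (4)(7) − (-5)(-3) = 13
P_3→P_4: (-5)(12) − (12)(7) = -144
P_4→P_5: (12)(2) − (14)(12) = -144
P_5→P_6: (14)(-9) − (12)(2) = -150
P_6→P_1: (12)(-15) − (8)(-9) = -108
Σ = -497
Area = |Σ|/2 = 248.5.

248.5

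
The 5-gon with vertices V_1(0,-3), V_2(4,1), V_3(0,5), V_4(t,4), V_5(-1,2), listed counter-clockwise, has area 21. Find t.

The doubled signed area Σ (x_i y_{i+1} − x_{i+1} y_i) is linear in t.
With t=0 it equals 39; the coefficient of t is -3 (from the two edges through V_4).
So -3·t + 39 = 2·21 = 42 ⇒ t = -1.

-1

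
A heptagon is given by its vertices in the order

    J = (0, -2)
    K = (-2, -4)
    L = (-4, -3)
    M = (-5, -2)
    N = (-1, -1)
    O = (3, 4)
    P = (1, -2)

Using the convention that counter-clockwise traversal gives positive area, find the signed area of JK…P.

-15.5

Apply the shoelace formula: 2A = Σ (x_i·y_{i+1} − x_{i+1}·y_i), indices taken mod 7.
Cross-terms: -4, -10, -7, 3, -1, -10, -2  ⇒  Σ = -31
Signed area = Σ/2 = -15.5 (negative ⇒ clockwise traversal).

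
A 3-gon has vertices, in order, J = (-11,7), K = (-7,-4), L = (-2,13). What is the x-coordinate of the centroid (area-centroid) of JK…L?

Apply the shoelace (surveyor's) formula. First the cross-terms c_i = x_i·y_{i+1} − x_{i+1}·y_i:
  93, -99, 129  ⇒  2A = 123, A = 61.5.
Then Σ (x_i + x_{i+1})·c_i = -2460, so x̄ = -2460 / (6·61.5) = -20/3.

-20/3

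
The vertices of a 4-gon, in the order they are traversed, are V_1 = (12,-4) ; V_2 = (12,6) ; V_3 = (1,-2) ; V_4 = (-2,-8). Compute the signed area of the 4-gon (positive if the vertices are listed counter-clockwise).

91

Apply Gauss's area formula: 2A = Σ (x_i·y_{i+1} − x_{i+1}·y_i), indices taken mod 4.
Cross-terms: 120, -30, -12, 104  ⇒  Σ = 182
Signed area = Σ/2 = 91 (positive ⇒ counter-clockwise traversal).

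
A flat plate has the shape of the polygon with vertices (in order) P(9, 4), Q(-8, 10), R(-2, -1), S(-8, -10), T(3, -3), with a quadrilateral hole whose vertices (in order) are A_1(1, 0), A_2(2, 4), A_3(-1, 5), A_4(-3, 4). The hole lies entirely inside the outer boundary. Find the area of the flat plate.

115

Outer boundary:
Apply the shoelace (surveyor's) formula: 2A = Σ (x_i·y_{i+1} − x_{i+1}·y_i), indices taken mod 5.
Cross-terms: 122, 28, 12, 54, 39  ⇒  Σ = 255
Area = |Σ|/2 = 127.5.
Hole:
Apply the shoelace (surveyor's) formula: 2A = Σ (x_i·y_{i+1} − x_{i+1}·y_i), indices taken mod 4.
Σ = (4) + (14) + (11) + (-4) = 25
Area = |Σ|/2 = 12.5.
Net area = 127.5 − 12.5 = 115.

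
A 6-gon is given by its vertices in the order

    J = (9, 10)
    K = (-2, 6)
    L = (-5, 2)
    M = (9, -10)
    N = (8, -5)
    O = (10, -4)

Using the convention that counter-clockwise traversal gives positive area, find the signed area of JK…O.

160.5

Apply Gauss's area formula: 2A = Σ (x_i·y_{i+1} − x_{i+1}·y_i), indices taken mod 6.
Cross-terms: 74, 26, 32, 35, 18, 136  ⇒  Σ = 321
Signed area = Σ/2 = 160.5 (positive ⇒ counter-clockwise traversal).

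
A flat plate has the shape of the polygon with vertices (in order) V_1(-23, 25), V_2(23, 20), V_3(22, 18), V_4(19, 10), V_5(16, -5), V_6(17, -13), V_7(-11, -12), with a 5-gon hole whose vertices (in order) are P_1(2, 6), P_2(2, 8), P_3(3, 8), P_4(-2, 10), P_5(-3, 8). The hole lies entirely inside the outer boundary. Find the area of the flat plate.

Outer boundary:
Σ = (-1035) + (-26) + (-122) + (-255) + (-123) + (-347) + (-551) = -2459
Area = |Σ|/2 = 1229.5.
Hole:
Apply Gauss's area formula: 2A = Σ (x_i·y_{i+1} − x_{i+1}·y_i), indices taken mod 5.
Cross-terms: 4, -8, 46, 14, -34  ⇒  Σ = 22
Area = |Σ|/2 = 11.
Net area = 1229.5 − 11 = 1218.5.

1218.5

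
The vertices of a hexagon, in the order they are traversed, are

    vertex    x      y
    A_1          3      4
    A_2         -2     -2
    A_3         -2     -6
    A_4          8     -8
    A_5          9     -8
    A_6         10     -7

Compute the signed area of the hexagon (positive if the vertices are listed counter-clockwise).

A_1→A_2: (3)(-2) − (-2)(4) = 2
A_2→A_3: (-2)(-6) − (-2)(-2) = 8
A_3→A_4: (-2)(-8) − (8)(-6) = 64
A_4→A_5: (8)(-8) − (9)(-8) = 8
A_5→A_6: (9)(-7) − (10)(-8) = 17
A_6→A_1: (10)(4) − (3)(-7) = 61
Σ = 160
Signed area = Σ/2 = 80 (positive ⇒ counter-clockwise traversal).

80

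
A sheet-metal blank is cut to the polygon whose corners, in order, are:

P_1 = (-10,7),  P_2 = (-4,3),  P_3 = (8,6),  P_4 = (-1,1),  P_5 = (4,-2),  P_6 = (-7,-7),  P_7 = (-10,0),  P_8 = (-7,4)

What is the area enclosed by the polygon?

Σ = (-2) + (-48) + (14) + (-2) + (-42) + (-70) + (-40) + (-9) = -199
Area = |Σ|/2 = 99.5.

99.5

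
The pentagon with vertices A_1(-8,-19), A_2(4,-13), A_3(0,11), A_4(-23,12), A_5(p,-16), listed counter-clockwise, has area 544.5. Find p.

-12

Write out the shoelace sum; only the two edges meeting at A_5 involve p:
2·Area = [((-23)·(-16) − p·12) + (p·(-19) − (-8)·(-16))] + 477
       = -31·p + 717 = 1089
⇒ p = -12.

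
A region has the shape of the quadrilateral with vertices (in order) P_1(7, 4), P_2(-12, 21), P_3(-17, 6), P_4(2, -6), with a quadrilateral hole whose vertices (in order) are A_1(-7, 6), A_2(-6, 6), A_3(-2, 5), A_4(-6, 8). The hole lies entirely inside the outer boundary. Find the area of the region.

Outer boundary:
Apply Gauss's area formula: 2A = Σ (x_i·y_{i+1} − x_{i+1}·y_i), indices taken mod 4.
Σ = (195) + (285) + (90) + (50) = 620
Area = |Σ|/2 = 310.
Hole:
Apply the shoelace formula: 2A = Σ (x_i·y_{i+1} − x_{i+1}·y_i), indices taken mod 4.
Σ = (-6) + (-18) + (14) + (20) = 10
Area = |Σ|/2 = 5.
Net area = 310 − 5 = 305.

305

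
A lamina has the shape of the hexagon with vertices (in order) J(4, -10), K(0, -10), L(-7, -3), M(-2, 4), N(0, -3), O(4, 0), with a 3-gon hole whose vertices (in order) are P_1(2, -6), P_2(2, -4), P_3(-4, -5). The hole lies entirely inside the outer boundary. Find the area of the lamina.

77

Outer boundary:
Apply the shoelace (surveyor's) formula: 2A = Σ (x_i·y_{i+1} − x_{i+1}·y_i), indices taken mod 6.
Σ = (-40) + (-70) + (-34) + (6) + (12) + (-40) = -166
Area = |Σ|/2 = 83.
Hole:
Σ = (4) + (-26) + (34) = 12
Area = |Σ|/2 = 6.
Net area = 83 − 6 = 77.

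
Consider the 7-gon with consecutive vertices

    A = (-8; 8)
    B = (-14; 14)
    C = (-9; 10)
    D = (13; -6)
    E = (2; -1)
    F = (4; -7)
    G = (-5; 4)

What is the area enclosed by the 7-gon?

64

Apply the shoelace (surveyor's) formula: 2A = Σ (x_i·y_{i+1} − x_{i+1}·y_i), indices taken mod 7.
Σ = (0) + (-14) + (-76) + (-1) + (-10) + (-19) + (-8) = -128
Area = |Σ|/2 = 64.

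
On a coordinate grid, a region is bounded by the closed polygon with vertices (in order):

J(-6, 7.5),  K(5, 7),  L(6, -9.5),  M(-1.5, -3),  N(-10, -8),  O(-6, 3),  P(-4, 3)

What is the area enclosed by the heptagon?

157.625

Apply Gauss's area formula: 2A = Σ (x_i·y_{i+1} − x_{i+1}·y_i), indices taken mod 7.
Cross-terms: -79.5, -89.5, -32.25, -18, -78, -6, -12  ⇒  Σ = -315.25
Area = |Σ|/2 = 157.625.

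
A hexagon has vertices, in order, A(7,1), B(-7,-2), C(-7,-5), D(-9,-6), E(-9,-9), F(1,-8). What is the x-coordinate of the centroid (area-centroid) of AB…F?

-1.75

Apply the shoelace (surveyor's) formula. First the cross-terms c_i = x_i·y_{i+1} − x_{i+1}·y_i:
  -7, 21, -3, 27, 81, 57  ⇒  2A = 176, A = 88.
Then Σ (x_i + x_{i+1})·c_i = -924, so x̄ = -924 / (6·88) = -1.75.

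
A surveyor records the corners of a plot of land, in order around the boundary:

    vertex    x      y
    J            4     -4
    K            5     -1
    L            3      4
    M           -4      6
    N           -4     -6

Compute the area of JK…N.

80.5

Apply Gauss's area formula: 2A = Σ (x_i·y_{i+1} − x_{i+1}·y_i), indices taken mod 5.
Σ = (16) + (23) + (34) + (48) + (40) = 161
Area = |Σ|/2 = 80.5.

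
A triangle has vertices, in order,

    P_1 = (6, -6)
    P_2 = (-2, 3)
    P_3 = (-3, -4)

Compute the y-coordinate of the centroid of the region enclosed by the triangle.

-7/3

Apply the shoelace (surveyor's) formula. First the cross-terms c_i = x_i·y_{i+1} − x_{i+1}·y_i:
  6, 17, 42  ⇒  2A = 65, A = 32.5.
Then Σ (y_i + y_{i+1})·c_i = -455, so ȳ = -455 / (6·32.5) = -7/3.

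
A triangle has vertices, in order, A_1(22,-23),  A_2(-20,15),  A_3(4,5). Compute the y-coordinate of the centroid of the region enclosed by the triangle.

-1

Apply the shoelace (surveyor's) formula. First the cross-terms c_i = x_i·y_{i+1} − x_{i+1}·y_i:
  -130, -160, -202  ⇒  2A = -492, A = -246.
Then Σ (y_i + y_{i+1})·c_i = 1476, so ȳ = 1476 / (6·(-246)) = -1.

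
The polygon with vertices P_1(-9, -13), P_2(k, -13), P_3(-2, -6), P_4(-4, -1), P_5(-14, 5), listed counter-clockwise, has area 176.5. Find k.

The doubled signed area Σ (x_i y_{i+1} − x_{i+1} y_i) is linear in k.
With k=0 it equals 262; the coefficient of k is 7 (from the two edges through P_2).
So 7·k + 262 = 2·176.5 = 353 ⇒ k = 13.

13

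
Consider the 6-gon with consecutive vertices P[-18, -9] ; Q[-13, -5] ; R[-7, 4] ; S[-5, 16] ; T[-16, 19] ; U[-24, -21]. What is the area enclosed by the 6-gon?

Apply the shoelace (surveyor's) formula: 2A = Σ (x_i·y_{i+1} − x_{i+1}·y_i), indices taken mod 6.
Cross-terms: -27, -87, -92, 161, 792, -162  ⇒  Σ = 585
Area = |Σ|/2 = 292.5.

292.5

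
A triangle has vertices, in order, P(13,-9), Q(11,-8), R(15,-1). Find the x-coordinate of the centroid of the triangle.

13

Apply the shoelace formula. First the cross-terms c_i = x_i·y_{i+1} − x_{i+1}·y_i:
  -5, 109, -122  ⇒  2A = -18, A = -9.
Then Σ (x_i + x_{i+1})·c_i = -702, so x̄ = -702 / (6·(-9)) = 13.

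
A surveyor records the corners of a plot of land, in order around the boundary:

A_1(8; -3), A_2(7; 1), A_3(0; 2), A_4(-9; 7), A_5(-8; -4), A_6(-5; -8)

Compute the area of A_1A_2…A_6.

Apply Gauss's area formula: 2A = Σ (x_i·y_{i+1} − x_{i+1}·y_i), indices taken mod 6.
Cross-terms: 29, 14, 18, 92, 44, 79  ⇒  Σ = 276
Area = |Σ|/2 = 138.

138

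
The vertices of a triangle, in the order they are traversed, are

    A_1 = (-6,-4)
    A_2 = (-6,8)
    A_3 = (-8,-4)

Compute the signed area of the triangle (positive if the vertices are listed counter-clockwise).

Apply Gauss's area formula: 2A = Σ (x_i·y_{i+1} − x_{i+1}·y_i), indices taken mod 3.
Σ = (-72) + (88) + (8) = 24
Signed area = Σ/2 = 12 (positive ⇒ counter-clockwise traversal).

12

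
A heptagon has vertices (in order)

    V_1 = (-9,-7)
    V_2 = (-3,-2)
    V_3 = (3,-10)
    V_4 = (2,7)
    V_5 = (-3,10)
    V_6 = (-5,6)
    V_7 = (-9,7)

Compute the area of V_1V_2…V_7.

Cross-terms: -3, 36, 41, 41, 32, 19, 126  ⇒  Σ = 292
Area = |Σ|/2 = 146.

146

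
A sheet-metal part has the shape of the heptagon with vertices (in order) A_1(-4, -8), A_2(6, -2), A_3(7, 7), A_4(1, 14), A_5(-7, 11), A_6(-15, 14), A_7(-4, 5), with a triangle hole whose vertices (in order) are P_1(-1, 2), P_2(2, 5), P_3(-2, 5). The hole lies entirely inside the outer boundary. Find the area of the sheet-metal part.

200

Outer boundary:
Apply Gauss's area formula: 2A = Σ (x_i·y_{i+1} − x_{i+1}·y_i), indices taken mod 7.
Σ = (56) + (56) + (91) + (109) + (67) + (-19) + (52) = 412
Area = |Σ|/2 = 206.
Hole:
Apply the shoelace formula: 2A = Σ (x_i·y_{i+1} − x_{i+1}·y_i), indices taken mod 3.
Σ = (-9) + (20) + (1) = 12
Area = |Σ|/2 = 6.
Net area = 206 − 6 = 200.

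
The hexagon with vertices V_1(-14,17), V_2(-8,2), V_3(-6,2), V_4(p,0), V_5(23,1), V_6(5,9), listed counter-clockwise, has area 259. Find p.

-1

Write out the shoelace sum; only the two edges meeting at V_4 involve p:
2·Area = [((-6)·0 − p·2) + (p·1 − 23·0)] + 517
       = -1·p + 517 = 518
⇒ p = -1.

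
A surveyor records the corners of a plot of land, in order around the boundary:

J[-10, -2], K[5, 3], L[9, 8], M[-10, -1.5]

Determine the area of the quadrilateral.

32.25

Σ = (-20) + (13) + (66.5) + (5) = 64.5
Area = |Σ|/2 = 32.25.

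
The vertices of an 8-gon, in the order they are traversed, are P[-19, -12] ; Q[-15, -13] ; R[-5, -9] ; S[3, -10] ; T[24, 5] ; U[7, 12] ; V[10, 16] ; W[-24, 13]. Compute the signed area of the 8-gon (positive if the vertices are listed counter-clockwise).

881.5

Apply the shoelace formula: 2A = Σ (x_i·y_{i+1} − x_{i+1}·y_i), indices taken mod 8.
Cross-terms: 67, 70, 77, 255, 253, -8, 514, 535  ⇒  Σ = 1763
Signed area = Σ/2 = 881.5 (positive ⇒ counter-clockwise traversal).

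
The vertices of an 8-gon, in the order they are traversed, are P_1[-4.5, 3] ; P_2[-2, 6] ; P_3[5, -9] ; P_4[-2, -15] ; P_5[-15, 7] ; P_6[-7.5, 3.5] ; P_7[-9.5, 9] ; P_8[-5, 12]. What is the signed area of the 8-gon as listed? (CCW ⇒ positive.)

Σ = (-21) + (-12) + (-93) + (-239) + (0) + (-34.25) + (-69) + (39) = -429.25
Signed area = Σ/2 = -214.625 (negative ⇒ clockwise traversal).

-214.625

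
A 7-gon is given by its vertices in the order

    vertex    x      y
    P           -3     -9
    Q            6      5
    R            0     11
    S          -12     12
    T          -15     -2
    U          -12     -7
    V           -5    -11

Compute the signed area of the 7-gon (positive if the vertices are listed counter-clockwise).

315.5

P→Q: (-3)(5) − (6)(-9) = 39
Q→R: (6)(11) − (0)(5) = 66
R→S: (0)(12) − (-12)(11) = 132
S→T: (-12)(-2) − (-15)(12) = 204
T→U: (-15)(-7) − (-12)(-2) = 81
U→V: (-12)(-11) − (-5)(-7) = 97
V→P: (-5)(-9) − (-3)(-11) = 12
Σ = 631
Signed area = Σ/2 = 315.5 (positive ⇒ counter-clockwise traversal).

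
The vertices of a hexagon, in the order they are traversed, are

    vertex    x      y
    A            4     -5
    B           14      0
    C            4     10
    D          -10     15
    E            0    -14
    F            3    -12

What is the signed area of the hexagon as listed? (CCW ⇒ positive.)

292.5

Σ = (70) + (140) + (160) + (140) + (42) + (33) = 585
Signed area = Σ/2 = 292.5 (positive ⇒ counter-clockwise traversal).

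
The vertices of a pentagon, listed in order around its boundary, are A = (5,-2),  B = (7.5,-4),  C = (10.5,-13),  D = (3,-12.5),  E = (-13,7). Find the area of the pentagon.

A→B: (5)(-4) − (7.5)(-2) = -5
B→C: (7.5)(-13) − (10.5)(-4) = -55.5
C→D: (10.5)(-12.5) − (3)(-13) = -92.25
D→E: (3)(7) − (-13)(-12.5) = -141.5
E→A: (-13)(-2) − (5)(7) = -9
Σ = -303.25
Area = |Σ|/2 = 151.625.

151.625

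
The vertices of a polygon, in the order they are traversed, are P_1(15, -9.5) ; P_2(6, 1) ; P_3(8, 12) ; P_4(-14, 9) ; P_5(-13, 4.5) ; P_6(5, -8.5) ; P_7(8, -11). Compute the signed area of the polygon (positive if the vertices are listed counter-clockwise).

310

Apply the shoelace formula: 2A = Σ (x_i·y_{i+1} − x_{i+1}·y_i), indices taken mod 7.
P_1→P_2: (15)(1) − (6)(-9.5) = 72
P_2→P_3: (6)(12) − (8)(1) = 64
P_3→P_4: (8)(9) − (-14)(12) = 240
P_4→P_5: (-14)(4.5) − (-13)(9) = 54
P_5→P_6: (-13)(-8.5) − (5)(4.5) = 88
P_6→P_7: (5)(-11) − (8)(-8.5) = 13
P_7→P_1: (8)(-9.5) − (15)(-11) = 89
Σ = 620
Signed area = Σ/2 = 310 (positive ⇒ counter-clockwise traversal).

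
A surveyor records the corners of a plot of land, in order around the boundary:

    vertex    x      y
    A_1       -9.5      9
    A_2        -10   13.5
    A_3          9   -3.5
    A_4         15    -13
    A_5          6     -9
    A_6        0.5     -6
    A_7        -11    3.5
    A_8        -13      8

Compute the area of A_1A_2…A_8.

212.75

Apply the shoelace (surveyor's) formula: 2A = Σ (x_i·y_{i+1} − x_{i+1}·y_i), indices taken mod 8.
Σ = (-38.25) + (-86.5) + (-64.5) + (-57) + (-31.5) + (-64.25) + (-42.5) + (-41) = -425.5
Area = |Σ|/2 = 212.75.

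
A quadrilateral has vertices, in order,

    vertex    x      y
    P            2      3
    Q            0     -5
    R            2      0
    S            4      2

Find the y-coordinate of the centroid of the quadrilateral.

Apply the surveyor's formula. First the cross-terms c_i = x_i·y_{i+1} − x_{i+1}·y_i:
  -10, 10, 4, 8  ⇒  2A = 12, A = 6.
Then Σ (y_i + y_{i+1})·c_i = 18, so ȳ = 18 / (6·6) = 0.5.

0.5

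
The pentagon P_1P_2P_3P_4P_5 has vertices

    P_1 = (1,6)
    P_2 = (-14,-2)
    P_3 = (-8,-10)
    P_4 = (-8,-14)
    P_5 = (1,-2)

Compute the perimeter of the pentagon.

54

|P_1P_2| = √((-15)² + (-8)²) = √289 = 17
|P_2P_3| = √((6)² + (-8)²) = √100 = 10
|P_3P_4| = √((0)² + (-4)²) = √16 = 4
|P_4P_5| = √((9)² + (12)²) = √225 = 15
|P_5P_1| = √((0)² + (8)²) = √64 = 8
Perimeter = 17 + 10 + 4 + 15 + 8 = 54.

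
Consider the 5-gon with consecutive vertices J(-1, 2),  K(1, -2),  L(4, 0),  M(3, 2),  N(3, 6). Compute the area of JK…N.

Σ = (0) + (8) + (8) + (12) + (12) = 40
Area = |Σ|/2 = 20.

20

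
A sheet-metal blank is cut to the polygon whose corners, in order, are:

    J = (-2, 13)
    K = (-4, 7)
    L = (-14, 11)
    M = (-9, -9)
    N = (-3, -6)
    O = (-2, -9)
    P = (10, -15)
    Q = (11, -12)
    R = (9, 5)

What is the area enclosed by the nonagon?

Apply Gauss's area formula: 2A = Σ (x_i·y_{i+1} − x_{i+1}·y_i), indices taken mod 9.
J→K: (-2)(7) − (-4)(13) = 38
K→L: (-4)(11) − (-14)(7) = 54
L→M: (-14)(-9) − (-9)(11) = 225
M→N: (-9)(-6) − (-3)(-9) = 27
N→O: (-3)(-9) − (-2)(-6) = 15
O→P: (-2)(-15) − (10)(-9) = 120
P→Q: (10)(-12) − (11)(-15) = 45
Q→R: (11)(5) − (9)(-12) = 163
R→J: (9)(13) − (-2)(5) = 127
Σ = 814
Area = |Σ|/2 = 407.

407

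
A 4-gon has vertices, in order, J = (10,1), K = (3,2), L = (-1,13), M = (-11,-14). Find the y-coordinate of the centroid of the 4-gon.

Apply the shoelace formula. First the cross-terms c_i = x_i·y_{i+1} − x_{i+1}·y_i:
  17, 41, 157, 129  ⇒  2A = 344, A = 172.
Then Σ (y_i + y_{i+1})·c_i = -1168, so ȳ = -1168 / (6·172) = -146/129.

-146/129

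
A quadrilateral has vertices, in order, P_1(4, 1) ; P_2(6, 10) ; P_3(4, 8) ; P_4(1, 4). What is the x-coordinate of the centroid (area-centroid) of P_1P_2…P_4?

11/3

Apply Gauss's area formula. First the cross-terms c_i = x_i·y_{i+1} − x_{i+1}·y_i:
  34, 8, 8, -15  ⇒  2A = 35, A = 17.5.
Then Σ (x_i + x_{i+1})·c_i = 385, so x̄ = 385 / (6·17.5) = 11/3.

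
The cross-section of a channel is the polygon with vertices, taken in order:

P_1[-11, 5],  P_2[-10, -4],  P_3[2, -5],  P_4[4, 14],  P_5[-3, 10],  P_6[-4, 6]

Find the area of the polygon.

P_1→P_2: (-11)(-4) − (-10)(5) = 94
P_2→P_3: (-10)(-5) − (2)(-4) = 58
P_3→P_4: (2)(14) − (4)(-5) = 48
P_4→P_5: (4)(10) − (-3)(14) = 82
P_5→P_6: (-3)(6) − (-4)(10) = 22
P_6→P_1: (-4)(5) − (-11)(6) = 46
Σ = 350
Area = |Σ|/2 = 175.

175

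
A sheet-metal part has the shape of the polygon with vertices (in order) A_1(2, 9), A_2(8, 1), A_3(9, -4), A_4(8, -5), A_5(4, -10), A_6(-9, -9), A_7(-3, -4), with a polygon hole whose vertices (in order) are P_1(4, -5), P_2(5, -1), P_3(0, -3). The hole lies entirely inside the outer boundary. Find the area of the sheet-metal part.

151

Outer boundary:
Cross-terms: -70, -41, -13, -60, -126, 9, -19  ⇒  Σ = -320
Area = |Σ|/2 = 160.
Hole:
Apply the surveyor's formula: 2A = Σ (x_i·y_{i+1} − x_{i+1}·y_i), indices taken mod 3.
Σ = (21) + (-15) + (12) = 18
Area = |Σ|/2 = 9.
Net area = 160 − 9 = 151.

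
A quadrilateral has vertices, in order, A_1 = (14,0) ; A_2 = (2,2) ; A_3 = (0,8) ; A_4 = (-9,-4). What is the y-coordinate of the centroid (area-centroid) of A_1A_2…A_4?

70/129

Apply the shoelace formula. First the cross-terms c_i = x_i·y_{i+1} − x_{i+1}·y_i:
  28, 16, 72, 56  ⇒  2A = 172, A = 86.
Then Σ (y_i + y_{i+1})·c_i = 280, so ȳ = 280 / (6·86) = 70/129.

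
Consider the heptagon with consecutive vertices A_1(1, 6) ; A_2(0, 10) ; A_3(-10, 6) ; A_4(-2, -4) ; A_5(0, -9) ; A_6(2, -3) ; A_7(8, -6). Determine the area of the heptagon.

Cross-terms: 10, 100, 52, 18, 18, 12, 54  ⇒  Σ = 264
Area = |Σ|/2 = 132.

132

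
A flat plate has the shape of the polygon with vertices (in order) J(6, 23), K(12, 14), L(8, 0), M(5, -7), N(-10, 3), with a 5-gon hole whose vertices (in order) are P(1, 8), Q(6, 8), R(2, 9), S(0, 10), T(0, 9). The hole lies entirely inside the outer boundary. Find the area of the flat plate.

327

Outer boundary:
Apply the shoelace formula: 2A = Σ (x_i·y_{i+1} − x_{i+1}·y_i), indices taken mod 5.
Σ = (-192) + (-112) + (-56) + (-55) + (-248) = -663
Area = |Σ|/2 = 331.5.
Hole:
P→Q: (1)(8) − (6)(8) = -40
Q→R: (6)(9) − (2)(8) = 38
R→S: (2)(10) − (0)(9) = 20
S→T: (0)(9) − (0)(10) = 0
T→P: (0)(8) − (1)(9) = -9
Σ = 9
Area = |Σ|/2 = 4.5.
Net area = 331.5 − 4.5 = 327.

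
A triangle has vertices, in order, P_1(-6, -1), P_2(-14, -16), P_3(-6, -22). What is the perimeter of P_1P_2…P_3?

|P_1P_2| = √((-8)² + (-15)²) = √289 = 17
|P_2P_3| = √((8)² + (-6)²) = √100 = 10
|P_3P_1| = √((0)² + (21)²) = √441 = 21
Perimeter = 17 + 10 + 21 = 48.

48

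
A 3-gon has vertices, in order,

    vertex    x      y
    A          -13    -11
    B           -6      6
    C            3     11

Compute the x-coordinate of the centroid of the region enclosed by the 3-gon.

-16/3

Apply the shoelace (surveyor's) formula. First the cross-terms c_i = x_i·y_{i+1} − x_{i+1}·y_i:
  -144, -84, 110  ⇒  2A = -118, A = -59.
Then Σ (x_i + x_{i+1})·c_i = 1888, so x̄ = 1888 / (6·(-59)) = -16/3.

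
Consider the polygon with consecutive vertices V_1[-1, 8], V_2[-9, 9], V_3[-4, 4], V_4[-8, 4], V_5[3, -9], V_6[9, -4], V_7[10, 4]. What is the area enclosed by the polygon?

Apply Gauss's area formula: 2A = Σ (x_i·y_{i+1} − x_{i+1}·y_i), indices taken mod 7.
Σ = (63) + (0) + (16) + (60) + (69) + (76) + (84) = 368
Area = |Σ|/2 = 184.

184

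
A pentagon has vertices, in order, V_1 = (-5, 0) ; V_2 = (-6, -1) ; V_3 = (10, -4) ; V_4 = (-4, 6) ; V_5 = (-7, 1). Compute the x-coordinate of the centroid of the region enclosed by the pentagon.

Apply the shoelace (surveyor's) formula. First the cross-terms c_i = x_i·y_{i+1} − x_{i+1}·y_i:
  5, 34, 44, 38, 5  ⇒  2A = 126, A = 63.
Then Σ (x_i + x_{i+1})·c_i = -133, so x̄ = -133 / (6·63) = -19/54.

-19/54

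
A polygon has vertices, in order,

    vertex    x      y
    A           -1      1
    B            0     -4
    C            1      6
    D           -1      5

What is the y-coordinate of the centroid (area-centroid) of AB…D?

Apply the shoelace formula. First the cross-terms c_i = x_i·y_{i+1} − x_{i+1}·y_i:
  4, 4, 11, 4  ⇒  2A = 23, A = 11.5.
Then Σ (y_i + y_{i+1})·c_i = 141, so ȳ = 141 / (6·11.5) = 47/23.

47/23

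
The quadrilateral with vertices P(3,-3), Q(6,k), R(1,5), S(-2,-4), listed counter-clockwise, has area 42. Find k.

6

Write out the shoelace sum; only the two edges meeting at Q involve k:
2·Area = [(3·k − 6·(-3)) + (6·5 − 1·k)] + 24
       = 2·k + 72 = 84
⇒ k = 6.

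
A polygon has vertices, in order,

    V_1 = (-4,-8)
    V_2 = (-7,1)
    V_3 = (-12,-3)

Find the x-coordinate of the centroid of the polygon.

-23/3

Apply the shoelace formula. First the cross-terms c_i = x_i·y_{i+1} − x_{i+1}·y_i:
  -60, 33, 84  ⇒  2A = 57, A = 28.5.
Then Σ (x_i + x_{i+1})·c_i = -1311, so x̄ = -1311 / (6·28.5) = -23/3.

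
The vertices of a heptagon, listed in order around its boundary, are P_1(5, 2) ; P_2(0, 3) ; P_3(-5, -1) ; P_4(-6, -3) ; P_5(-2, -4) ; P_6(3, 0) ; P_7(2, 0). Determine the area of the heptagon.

36.5

Cross-terms: 15, 15, 9, 18, 12, 0, 4  ⇒  Σ = 73
Area = |Σ|/2 = 36.5.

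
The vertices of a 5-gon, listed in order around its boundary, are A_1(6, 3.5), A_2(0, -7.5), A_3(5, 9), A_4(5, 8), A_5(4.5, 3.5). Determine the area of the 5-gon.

18.125

Apply Gauss's area formula: 2A = Σ (x_i·y_{i+1} − x_{i+1}·y_i), indices taken mod 5.
Cross-terms: -45, 37.5, -5, -18.5, -5.25  ⇒  Σ = -36.25
Area = |Σ|/2 = 18.125.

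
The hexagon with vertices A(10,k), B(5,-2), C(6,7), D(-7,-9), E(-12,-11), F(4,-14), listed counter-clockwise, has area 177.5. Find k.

-12

The doubled signed area Σ (x_i y_{i+1} − x_{i+1} y_i) is linear in k.
With k=0 it equals 343; the coefficient of k is -1 (from the two edges through A).
So -1·k + 343 = 2·177.5 = 355 ⇒ k = -12.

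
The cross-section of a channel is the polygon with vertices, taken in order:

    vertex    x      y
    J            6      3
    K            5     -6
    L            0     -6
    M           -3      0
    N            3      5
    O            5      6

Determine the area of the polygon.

71

Σ = (-51) + (-30) + (-18) + (-15) + (-7) + (-21) = -142
Area = |Σ|/2 = 71.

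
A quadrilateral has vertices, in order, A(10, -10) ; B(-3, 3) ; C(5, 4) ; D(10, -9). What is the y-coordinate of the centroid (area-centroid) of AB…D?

-71/61

Apply the shoelace (surveyor's) formula. First the cross-terms c_i = x_i·y_{i+1} − x_{i+1}·y_i:
  0, -27, -85, -10  ⇒  2A = -122, A = -61.
Then Σ (y_i + y_{i+1})·c_i = 426, so ȳ = 426 / (6·(-61)) = -71/61.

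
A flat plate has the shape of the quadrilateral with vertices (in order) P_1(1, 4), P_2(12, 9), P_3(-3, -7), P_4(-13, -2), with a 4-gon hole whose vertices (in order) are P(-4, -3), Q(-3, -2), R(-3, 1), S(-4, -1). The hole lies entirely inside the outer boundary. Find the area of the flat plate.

Outer boundary:
Apply the surveyor's formula: 2A = Σ (x_i·y_{i+1} − x_{i+1}·y_i), indices taken mod 4.
Cross-terms: -39, -57, -85, -50  ⇒  Σ = -231
Area = |Σ|/2 = 115.5.
Hole:
Apply the shoelace formula: 2A = Σ (x_i·y_{i+1} − x_{i+1}·y_i), indices taken mod 4.
Cross-terms: -1, -9, 7, 8  ⇒  Σ = 5
Area = |Σ|/2 = 2.5.
Net area = 115.5 − 2.5 = 113.

113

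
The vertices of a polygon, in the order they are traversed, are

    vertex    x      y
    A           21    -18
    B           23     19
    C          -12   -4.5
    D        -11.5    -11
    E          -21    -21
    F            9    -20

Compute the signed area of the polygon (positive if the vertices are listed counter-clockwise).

947.625

Apply the shoelace (surveyor's) formula: 2A = Σ (x_i·y_{i+1} − x_{i+1}·y_i), indices taken mod 6.
Cross-terms: 813, 124.5, 80.25, 10.5, 609, 258  ⇒  Σ = 1895.25
Signed area = Σ/2 = 947.625 (positive ⇒ counter-clockwise traversal).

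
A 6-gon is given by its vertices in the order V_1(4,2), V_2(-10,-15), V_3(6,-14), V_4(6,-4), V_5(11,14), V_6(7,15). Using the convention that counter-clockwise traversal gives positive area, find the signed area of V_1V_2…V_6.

Σ = (-40) + (230) + (60) + (128) + (67) + (-46) = 399
Signed area = Σ/2 = 199.5 (positive ⇒ counter-clockwise traversal).

199.5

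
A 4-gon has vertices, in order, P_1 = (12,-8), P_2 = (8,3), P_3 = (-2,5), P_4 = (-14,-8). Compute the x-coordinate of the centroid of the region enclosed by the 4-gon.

11/30

Apply the surveyor's formula. First the cross-terms c_i = x_i·y_{i+1} − x_{i+1}·y_i:
  100, 46, 86, 208  ⇒  2A = 440, A = 220.
Then Σ (x_i + x_{i+1})·c_i = 484, so x̄ = 484 / (6·220) = 11/30.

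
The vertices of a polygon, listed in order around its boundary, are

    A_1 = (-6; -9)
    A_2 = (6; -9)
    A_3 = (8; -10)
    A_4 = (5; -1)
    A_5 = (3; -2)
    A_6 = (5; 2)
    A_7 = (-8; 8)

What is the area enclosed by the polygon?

173.5

Apply Gauss's area formula: 2A = Σ (x_i·y_{i+1} − x_{i+1}·y_i), indices taken mod 7.
Cross-terms: 108, 12, 42, -7, 16, 56, 120  ⇒  Σ = 347
Area = |Σ|/2 = 173.5.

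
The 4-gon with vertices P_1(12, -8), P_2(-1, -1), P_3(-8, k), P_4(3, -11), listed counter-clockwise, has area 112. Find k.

-14

The doubled signed area Σ (x_i y_{i+1} − x_{i+1} y_i) is linear in k.
With k=0 it equals 168; the coefficient of k is -4 (from the two edges through P_3).
So -4·k + 168 = 2·112 = 224 ⇒ k = -14.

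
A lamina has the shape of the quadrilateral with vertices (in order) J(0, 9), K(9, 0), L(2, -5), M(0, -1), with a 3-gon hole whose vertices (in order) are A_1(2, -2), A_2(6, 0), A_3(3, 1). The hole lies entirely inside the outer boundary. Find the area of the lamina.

59

Outer boundary:
Apply the surveyor's formula: 2A = Σ (x_i·y_{i+1} − x_{i+1}·y_i), indices taken mod 4.
Σ = (-81) + (-45) + (-2) + (0) = -128
Area = |Σ|/2 = 64.
Hole:
Apply Gauss's area formula: 2A = Σ (x_i·y_{i+1} − x_{i+1}·y_i), indices taken mod 3.
Σ = (12) + (6) + (-8) = 10
Area = |Σ|/2 = 5.
Net area = 64 − 5 = 59.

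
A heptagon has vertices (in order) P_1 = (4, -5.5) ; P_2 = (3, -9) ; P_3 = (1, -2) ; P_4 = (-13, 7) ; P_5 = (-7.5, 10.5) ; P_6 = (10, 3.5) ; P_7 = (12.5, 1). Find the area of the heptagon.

178.625

Σ = (-19.5) + (3) + (-19) + (-84) + (-131.25) + (-33.75) + (-72.75) = -357.25
Area = |Σ|/2 = 178.625.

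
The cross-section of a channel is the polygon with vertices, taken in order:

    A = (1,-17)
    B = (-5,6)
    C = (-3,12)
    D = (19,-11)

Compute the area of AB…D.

Apply the shoelace formula: 2A = Σ (x_i·y_{i+1} − x_{i+1}·y_i), indices taken mod 4.
Cross-terms: -79, -42, -195, -312  ⇒  Σ = -628
Area = |Σ|/2 = 314.

314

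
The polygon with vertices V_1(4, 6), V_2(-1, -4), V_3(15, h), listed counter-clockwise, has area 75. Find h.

Write out the shoelace sum; only the two edges meeting at V_3 involve h:
2·Area = [((-1)·h − 15·(-4)) + (15·6 − 4·h)] + -10
       = -5·h + 140 = 150
⇒ h = -2.

-2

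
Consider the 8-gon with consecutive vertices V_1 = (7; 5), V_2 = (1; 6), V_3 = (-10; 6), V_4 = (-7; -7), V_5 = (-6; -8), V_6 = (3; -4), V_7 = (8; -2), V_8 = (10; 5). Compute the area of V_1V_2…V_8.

Apply the shoelace (surveyor's) formula: 2A = Σ (x_i·y_{i+1} − x_{i+1}·y_i), indices taken mod 8.
V_1→V_2: (7)(6) − (1)(5) = 37
V_2→V_3: (1)(6) − (-10)(6) = 66
V_3→V_4: (-10)(-7) − (-7)(6) = 112
V_4→V_5: (-7)(-8) − (-6)(-7) = 14
V_5→V_6: (-6)(-4) − (3)(-8) = 48
V_6→V_7: (3)(-2) − (8)(-4) = 26
V_7→V_8: (8)(5) − (10)(-2) = 60
V_8→V_1: (10)(5) − (7)(5) = 15
Σ = 378
Area = |Σ|/2 = 189.

189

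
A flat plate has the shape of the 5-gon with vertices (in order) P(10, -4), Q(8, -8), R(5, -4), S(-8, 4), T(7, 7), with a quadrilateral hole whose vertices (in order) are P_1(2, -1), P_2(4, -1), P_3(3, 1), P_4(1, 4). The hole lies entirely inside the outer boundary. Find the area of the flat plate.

Outer boundary:
Apply the shoelace formula: 2A = Σ (x_i·y_{i+1} − x_{i+1}·y_i), indices taken mod 5.
Σ = (-48) + (8) + (-12) + (-84) + (-98) = -234
Area = |Σ|/2 = 117.
Hole:
Apply Gauss's area formula: 2A = Σ (x_i·y_{i+1} − x_{i+1}·y_i), indices taken mod 4.
Σ = (2) + (7) + (11) + (-9) = 11
Area = |Σ|/2 = 5.5.
Net area = 117 − 5.5 = 111.5.

111.5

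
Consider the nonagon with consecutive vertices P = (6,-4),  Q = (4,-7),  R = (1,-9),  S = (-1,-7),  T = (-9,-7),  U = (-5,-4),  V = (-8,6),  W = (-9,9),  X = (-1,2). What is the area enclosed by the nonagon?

Apply the shoelace formula: 2A = Σ (x_i·y_{i+1} − x_{i+1}·y_i), indices taken mod 9.
Σ = (-26) + (-29) + (-16) + (-56) + (1) + (-62) + (-18) + (-9) + (-8) = -223
Area = |Σ|/2 = 111.5.

111.5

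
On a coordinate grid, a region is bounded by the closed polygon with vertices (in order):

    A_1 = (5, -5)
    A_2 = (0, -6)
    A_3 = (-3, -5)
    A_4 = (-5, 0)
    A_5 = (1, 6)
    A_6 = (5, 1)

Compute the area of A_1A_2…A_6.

81

Apply the shoelace (surveyor's) formula: 2A = Σ (x_i·y_{i+1} − x_{i+1}·y_i), indices taken mod 6.
Σ = (-30) + (-18) + (-25) + (-30) + (-29) + (-30) = -162
Area = |Σ|/2 = 81.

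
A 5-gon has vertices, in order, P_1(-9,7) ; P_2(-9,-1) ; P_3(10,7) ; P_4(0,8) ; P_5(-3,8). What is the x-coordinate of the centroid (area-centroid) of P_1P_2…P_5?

Apply the shoelace formula. First the cross-terms c_i = x_i·y_{i+1} − x_{i+1}·y_i:
  72, -53, 80, 24, 51  ⇒  2A = 174, A = 87.
Then Σ (x_i + x_{i+1})·c_i = -1233, so x̄ = -1233 / (6·87) = -137/58.

-137/58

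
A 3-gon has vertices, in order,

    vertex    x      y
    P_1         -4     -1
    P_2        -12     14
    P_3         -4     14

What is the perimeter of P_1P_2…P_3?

|P_1P_2| = √((-8)² + (15)²) = √289 = 17
|P_2P_3| = √((8)² + (0)²) = √64 = 8
|P_3P_1| = √((0)² + (-15)²) = √225 = 15
Perimeter = 17 + 8 + 15 = 40.

40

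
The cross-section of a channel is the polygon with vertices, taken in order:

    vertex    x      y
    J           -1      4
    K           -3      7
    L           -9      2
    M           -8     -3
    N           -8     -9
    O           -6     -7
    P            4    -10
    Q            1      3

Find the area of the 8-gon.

136

Cross-terms: 5, 57, 43, 48, 2, 88, 22, 7  ⇒  Σ = 272
Area = |Σ|/2 = 136.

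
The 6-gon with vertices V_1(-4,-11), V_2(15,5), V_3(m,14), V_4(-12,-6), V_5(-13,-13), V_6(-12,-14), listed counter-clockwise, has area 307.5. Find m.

Write out the shoelace sum; only the two edges meeting at V_3 involve m:
2·Area = [(15·14 − m·5) + (m·(-6) − (-12)·14)] + 325
       = -11·m + 703 = 615
⇒ m = 8.

8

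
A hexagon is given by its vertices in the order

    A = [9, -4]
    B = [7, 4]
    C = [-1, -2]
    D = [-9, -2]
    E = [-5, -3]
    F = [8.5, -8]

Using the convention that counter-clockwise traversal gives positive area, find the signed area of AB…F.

Σ = (64) + (-10) + (-16) + (17) + (65.5) + (38) = 158.5
Signed area = Σ/2 = 79.25 (positive ⇒ counter-clockwise traversal).

79.25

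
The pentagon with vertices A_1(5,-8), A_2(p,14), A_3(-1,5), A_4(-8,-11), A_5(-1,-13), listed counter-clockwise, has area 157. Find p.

The doubled signed area Σ (x_i y_{i+1} − x_{i+1} y_i) is linear in p.
With p=0 it equals 301; the coefficient of p is 13 (from the two edges through A_2).
So 13·p + 301 = 2·157 = 314 ⇒ p = 1.

1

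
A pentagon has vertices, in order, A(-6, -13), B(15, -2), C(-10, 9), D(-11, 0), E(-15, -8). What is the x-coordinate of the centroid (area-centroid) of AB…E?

Apply the surveyor's formula. First the cross-terms c_i = x_i·y_{i+1} − x_{i+1}·y_i:
  207, 115, 99, 88, 147  ⇒  2A = 656, A = 328.
Then Σ (x_i + x_{i+1})·c_i = -5016, so x̄ = -5016 / (6·328) = -209/82.

-209/82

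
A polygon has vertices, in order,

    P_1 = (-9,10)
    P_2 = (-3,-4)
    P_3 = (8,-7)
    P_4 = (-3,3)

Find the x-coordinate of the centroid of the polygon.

-4/3

Apply the shoelace (surveyor's) formula. First the cross-terms c_i = x_i·y_{i+1} − x_{i+1}·y_i:
  66, 53, 3, -3  ⇒  2A = 119, A = 59.5.
Then Σ (x_i + x_{i+1})·c_i = -476, so x̄ = -476 / (6·59.5) = -4/3.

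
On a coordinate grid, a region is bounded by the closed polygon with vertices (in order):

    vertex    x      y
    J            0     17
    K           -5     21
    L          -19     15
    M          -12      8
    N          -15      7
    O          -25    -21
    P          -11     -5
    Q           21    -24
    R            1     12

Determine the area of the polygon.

Apply the surveyor's formula: 2A = Σ (x_i·y_{i+1} − x_{i+1}·y_i), indices taken mod 9.
Σ = (85) + (324) + (28) + (36) + (490) + (-106) + (369) + (276) + (17) = 1519
Area = |Σ|/2 = 759.5.

759.5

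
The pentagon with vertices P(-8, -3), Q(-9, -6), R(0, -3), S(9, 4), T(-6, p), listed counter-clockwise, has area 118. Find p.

The doubled signed area Σ (x_i y_{i+1} − x_{i+1} y_i) is linear in p.
With p=0 it equals 117; the coefficient of p is 17 (from the two edges through T).
So 17·p + 117 = 2·118 = 236 ⇒ p = 7.

7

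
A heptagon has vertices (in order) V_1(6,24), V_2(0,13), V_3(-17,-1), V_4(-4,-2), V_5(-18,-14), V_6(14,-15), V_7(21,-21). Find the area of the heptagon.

733

Σ = (78) + (221) + (30) + (20) + (466) + (21) + (630) = 1466
Area = |Σ|/2 = 733.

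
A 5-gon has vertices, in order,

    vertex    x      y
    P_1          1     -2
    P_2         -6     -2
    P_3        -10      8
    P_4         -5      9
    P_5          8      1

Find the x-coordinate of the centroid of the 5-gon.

Apply the shoelace formula. First the cross-terms c_i = x_i·y_{i+1} − x_{i+1}·y_i:
  -14, -68, -50, -77, -17  ⇒  2A = -226, A = -113.
Then Σ (x_i + x_{i+1})·c_i = 1524, so x̄ = 1524 / (6·(-113)) = -254/113.

-254/113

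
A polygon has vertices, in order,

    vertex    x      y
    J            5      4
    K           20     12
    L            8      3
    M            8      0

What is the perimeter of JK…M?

40

|JK| = √((15)² + (8)²) = √289 = 17
|KL| = √((-12)² + (-9)²) = √225 = 15
|LM| = √((0)² + (-3)²) = √9 = 3
|MJ| = √((-3)² + (4)²) = √25 = 5
Perimeter = 17 + 15 + 3 + 5 = 40.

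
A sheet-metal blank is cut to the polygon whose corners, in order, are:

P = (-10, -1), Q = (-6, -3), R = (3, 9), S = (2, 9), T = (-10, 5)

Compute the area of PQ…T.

Σ = (24) + (-45) + (9) + (100) + (60) = 148
Area = |Σ|/2 = 74.

74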